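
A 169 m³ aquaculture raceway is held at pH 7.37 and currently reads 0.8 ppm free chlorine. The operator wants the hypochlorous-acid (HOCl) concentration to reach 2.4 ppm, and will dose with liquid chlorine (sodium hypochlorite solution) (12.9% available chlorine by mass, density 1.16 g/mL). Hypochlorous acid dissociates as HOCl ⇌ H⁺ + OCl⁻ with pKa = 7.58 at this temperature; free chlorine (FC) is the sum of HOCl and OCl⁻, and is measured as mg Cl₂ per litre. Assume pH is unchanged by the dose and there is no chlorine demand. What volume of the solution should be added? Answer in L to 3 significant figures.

3.48 L

Volume: 169 m³ = 169,000 L.
[OCl⁻]/[HOCl] = 10^(pH − pKa) = 10^(7.37 − 7.58) = 0.6166; fraction as HOCl = 1/(1 + 0.6166) = 0.6186.
Free chlorine required for 2.4 ppm HOCl: 2.4 / 0.6186 = 3.88 ppm.
FC to add: 3.88 − 0.8 = 3.08 mg/L as Cl₂.
Cl₂ equivalent: 3.08 mg/L × 169,000 L = 520.5 g.
Product at 12.9% available Cl: 520.5 / 0.129 = 4035 g.
Volume: 4035 g ÷ 1.16 g/mL = 3478 mL.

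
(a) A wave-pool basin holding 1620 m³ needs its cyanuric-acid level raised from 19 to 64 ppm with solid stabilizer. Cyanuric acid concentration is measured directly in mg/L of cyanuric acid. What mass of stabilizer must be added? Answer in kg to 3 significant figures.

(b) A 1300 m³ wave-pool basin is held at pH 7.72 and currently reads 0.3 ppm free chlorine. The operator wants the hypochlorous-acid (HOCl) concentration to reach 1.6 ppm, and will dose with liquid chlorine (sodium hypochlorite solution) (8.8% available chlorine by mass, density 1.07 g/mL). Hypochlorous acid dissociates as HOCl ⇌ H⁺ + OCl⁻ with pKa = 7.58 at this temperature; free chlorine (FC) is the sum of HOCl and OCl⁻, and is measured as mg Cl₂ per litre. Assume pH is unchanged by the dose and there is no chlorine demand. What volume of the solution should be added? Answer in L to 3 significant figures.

(a) Volume: 1620 m³ = 1,620,000 L.
(a) CYA to add: (64 − 19) = 45 mg/L × 1,620,000 L = 72,900 g cyanuric acid.

(b) Volume: 1300 m³ = 1,300,000 L.
(b) [OCl⁻]/[HOCl] = 10^(pH − pKa) = 10^(7.72 − 7.58) = 1.38; fraction as HOCl = 1/(1 + 1.38) = 0.4201.
(b) Free chlorine required for 1.6 ppm HOCl: 1.6 / 0.4201 = 3.809 ppm.
(b) FC to add: 3.809 − 0.3 = 3.509 mg/L as Cl₂.
(b) Cl₂ equivalent: 3.509 mg/L × 1,300,000 L = 4561 g.
(b) Product at 8.8% available Cl: 4561 / 0.088 = 51,830 g.
(b) Volume: 51,830 g ÷ 1.07 g/mL = 48,440 mL.

(a) 72.9 kg; (b) 48.4 L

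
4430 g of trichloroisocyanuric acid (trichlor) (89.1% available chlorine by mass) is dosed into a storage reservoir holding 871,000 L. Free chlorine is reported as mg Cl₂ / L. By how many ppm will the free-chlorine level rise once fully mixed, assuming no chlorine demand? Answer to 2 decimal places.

4.53 ppm

Available chlorine delivered: 4430 g × 0.891 = 3947 g as Cl₂.
Concentration rise: 3947 g / 871,000 L = 4.532 mg/L = 4.53 ppm.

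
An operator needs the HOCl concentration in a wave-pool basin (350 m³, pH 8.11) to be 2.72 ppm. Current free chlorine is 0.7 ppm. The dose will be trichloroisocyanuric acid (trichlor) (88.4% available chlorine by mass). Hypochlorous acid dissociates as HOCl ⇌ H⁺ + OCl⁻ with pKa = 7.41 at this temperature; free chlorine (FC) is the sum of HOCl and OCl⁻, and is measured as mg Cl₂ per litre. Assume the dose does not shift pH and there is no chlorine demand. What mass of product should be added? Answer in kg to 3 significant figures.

6.20 kg

Volume: 350 m³ = 350,000 L.
[OCl⁻]/[HOCl] = 10^(pH − pKa) = 10^(8.11 − 7.41) = 5.012; fraction as HOCl = 1/(1 + 5.012) = 0.1663.
Free chlorine required for 2.72 ppm HOCl: 2.72 / 0.1663 = 16.35 ppm.
FC to add: 16.35 − 0.7 = 15.65 mg/L as Cl₂.
Cl₂ equivalent: 15.65 mg/L × 350,000 L = 5478 g.
Product at 88.4% available Cl: 5478 / 0.884 = 6197 g.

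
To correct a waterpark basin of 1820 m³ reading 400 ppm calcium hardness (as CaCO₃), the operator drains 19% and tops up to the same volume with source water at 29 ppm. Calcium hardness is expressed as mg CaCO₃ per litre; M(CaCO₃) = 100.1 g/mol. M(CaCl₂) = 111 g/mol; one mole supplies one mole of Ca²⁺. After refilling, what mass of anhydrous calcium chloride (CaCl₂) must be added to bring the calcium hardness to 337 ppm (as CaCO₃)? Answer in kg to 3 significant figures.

15.1 kg

Volume: 1820 m³ = 1,820,000 L.
After draining 19% and refilling: 400 × 0.81 + 29 × 0.19 = 329.51 ppm.
Deficit to target: 337 − 329.51 = 7.49 mg/L.
As CaCO₃: 7.49 mg/L × 1,820,000 L = 13,630 g; ÷ 100.1 = 136.2 mol Ca²⁺.
Mass: 136.2 × 111 = 15,120 g.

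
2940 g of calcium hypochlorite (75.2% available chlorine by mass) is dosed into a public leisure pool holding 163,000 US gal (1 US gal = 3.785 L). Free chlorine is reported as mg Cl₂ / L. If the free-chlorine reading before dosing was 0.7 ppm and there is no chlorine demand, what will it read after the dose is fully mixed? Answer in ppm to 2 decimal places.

4.28 ppm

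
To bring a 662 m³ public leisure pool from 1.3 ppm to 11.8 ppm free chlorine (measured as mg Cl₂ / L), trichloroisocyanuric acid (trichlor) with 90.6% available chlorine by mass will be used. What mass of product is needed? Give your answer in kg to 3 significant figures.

7.67 kg

Volume: 662 m³ = 662,000 L.
Chlorine deficit: 11.8 − 1.3 = 10.5 ppm = 10.5 mg/L as Cl₂.
Cl₂ equivalent needed: 10.5 mg/L × 662,000 L = 6,951,000 mg = 6951 g.
Product at 90.6% available chlorine: 6951 / 0.906 = 7672 g.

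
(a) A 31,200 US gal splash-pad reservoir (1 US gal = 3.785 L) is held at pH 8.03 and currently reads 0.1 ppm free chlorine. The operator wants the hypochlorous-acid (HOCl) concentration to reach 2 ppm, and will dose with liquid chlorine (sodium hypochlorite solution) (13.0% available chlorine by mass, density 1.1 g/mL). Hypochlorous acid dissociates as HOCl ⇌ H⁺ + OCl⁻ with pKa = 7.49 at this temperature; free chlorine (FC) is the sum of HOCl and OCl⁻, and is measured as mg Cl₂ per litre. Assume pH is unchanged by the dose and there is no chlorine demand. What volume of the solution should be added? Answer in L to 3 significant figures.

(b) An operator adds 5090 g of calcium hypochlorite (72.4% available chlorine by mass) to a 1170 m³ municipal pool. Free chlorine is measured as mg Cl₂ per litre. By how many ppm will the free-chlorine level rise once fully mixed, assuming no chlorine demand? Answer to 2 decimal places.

(a) 7.30 L; (b) 3.15 ppm

(a) Volume: 31,200 US gal × 3.785 L/gal = 118,092 L.
(a) [OCl⁻]/[HOCl] = 10^(pH − pKa) = 10^(8.03 − 7.49) = 3.467; fraction as HOCl = 1/(1 + 3.467) = 0.2238.
(a) Free chlorine required for 2 ppm HOCl: 2 / 0.2238 = 8.935 ppm.
(a) FC to add: 8.935 − 0.1 = 8.835 mg/L as Cl₂.
(a) Cl₂ equivalent: 8.835 mg/L × 118,092 L = 1043 g.
(a) Product at 13.0% available Cl: 1043 / 0.13 = 8025 g.
(a) Volume: 8025 g ÷ 1.1 g/mL = 7296 mL.

(b) Volume: 1170 m³ = 1,170,000 L.
(b) Available chlorine delivered: 5090 g × 0.724 = 3685 g as Cl₂.
(b) Concentration rise: 3685 g / 1,170,000 L = 3.15 mg/L = 3.15 ppm.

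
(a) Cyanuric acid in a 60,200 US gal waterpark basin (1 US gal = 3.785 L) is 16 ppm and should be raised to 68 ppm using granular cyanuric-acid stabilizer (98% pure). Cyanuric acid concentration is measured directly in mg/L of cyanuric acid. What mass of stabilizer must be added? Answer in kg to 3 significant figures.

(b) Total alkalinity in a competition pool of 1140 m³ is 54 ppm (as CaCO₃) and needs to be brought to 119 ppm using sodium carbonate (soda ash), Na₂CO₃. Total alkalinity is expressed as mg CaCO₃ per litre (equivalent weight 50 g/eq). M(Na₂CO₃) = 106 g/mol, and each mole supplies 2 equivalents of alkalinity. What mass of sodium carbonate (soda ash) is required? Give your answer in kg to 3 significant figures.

(a) Volume: 60,200 US gal × 3.785 L/gal = 227,857 L.
(a) CYA to add: (68 − 16) = 52 mg/L × 227,857 L = 11,850 g cyanuric acid.
(a) At 98% purity: 11,850 / 0.98 = 12,090 g product.

(b) Volume: 1140 m³ = 1,140,000 L.
(b) Alkalinity to add: (119 − 54) = 65 mg/L as CaCO₃ × 1,140,000 L = 74,100 g as CaCO₃.
(b) Equivalents: 74,100 g ÷ 50 g/eq = 1482 eq.
(b) Each mole of Na₂CO₃ supplies 2 eq, so 1482 / 2 = 741 mol.
(b) Mass: 741 mol × 106 g/mol = 78,550 g.

(a) 12.1 kg; (b) 78.5 kg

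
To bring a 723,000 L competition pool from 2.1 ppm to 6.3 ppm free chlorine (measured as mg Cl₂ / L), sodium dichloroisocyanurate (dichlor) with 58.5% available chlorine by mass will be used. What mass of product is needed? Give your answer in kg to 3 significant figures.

Chlorine deficit: 6.3 − 2.1 = 4.2 ppm = 4.2 mg/L as Cl₂.
Cl₂ equivalent needed: 4.2 mg/L × 723,000 L = 3,037,000 mg = 3037 g.
Product at 58.5% available chlorine: 3037 / 0.585 = 5191 g.

5.19 kg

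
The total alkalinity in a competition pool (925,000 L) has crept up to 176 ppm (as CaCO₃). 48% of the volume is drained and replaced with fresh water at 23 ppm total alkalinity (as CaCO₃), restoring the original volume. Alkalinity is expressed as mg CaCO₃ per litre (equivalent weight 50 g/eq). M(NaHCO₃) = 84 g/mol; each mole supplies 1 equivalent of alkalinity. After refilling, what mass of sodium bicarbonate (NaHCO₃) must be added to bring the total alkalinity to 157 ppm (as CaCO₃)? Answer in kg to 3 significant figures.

84.6 kg

After draining 48% and refilling: 176 × 0.52 + 23 × 0.48 = 102.56 ppm.
Deficit to target: 157 − 102.56 = 54.44 mg/L.
As CaCO₃: 54.44 mg/L × 925,000 L = 50,360 g; ÷ 50 g/eq ÷ 1 = 1007 mol NaHCO₃.
Mass: 1007 × 84 = 84,600 g.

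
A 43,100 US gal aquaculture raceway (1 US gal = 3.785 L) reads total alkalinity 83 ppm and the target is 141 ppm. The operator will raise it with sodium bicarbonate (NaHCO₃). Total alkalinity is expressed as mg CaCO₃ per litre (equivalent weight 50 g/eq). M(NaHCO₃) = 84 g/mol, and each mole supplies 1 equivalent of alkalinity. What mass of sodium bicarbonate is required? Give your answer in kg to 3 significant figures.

Volume: 43,100 US gal × 3.785 L/gal = 163,134 L.
Alkalinity to add: (141 − 83) = 58 mg/L as CaCO₃ × 163,134 L = 9462 g as CaCO₃.
Equivalents: 9462 g ÷ 50 g/eq = 189.2 eq.
NaHCO₃ supplies 1 eq per mole → 189.2 mol.
Mass: 189.2 mol × 84 g/mol = 15,900 g.

15.9 kg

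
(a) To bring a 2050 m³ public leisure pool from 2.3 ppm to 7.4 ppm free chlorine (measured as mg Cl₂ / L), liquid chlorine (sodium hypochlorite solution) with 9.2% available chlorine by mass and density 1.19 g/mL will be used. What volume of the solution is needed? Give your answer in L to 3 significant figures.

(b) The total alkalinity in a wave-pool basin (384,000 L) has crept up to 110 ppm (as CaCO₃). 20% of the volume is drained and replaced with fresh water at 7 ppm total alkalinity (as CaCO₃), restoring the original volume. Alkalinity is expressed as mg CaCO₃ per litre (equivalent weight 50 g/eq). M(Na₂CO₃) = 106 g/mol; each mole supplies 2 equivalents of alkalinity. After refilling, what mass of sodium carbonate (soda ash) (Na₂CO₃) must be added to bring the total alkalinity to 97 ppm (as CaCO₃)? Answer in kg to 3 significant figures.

(a) 95.5 L; (b) 3.09 kg

(a) Volume: 2050 m³ = 2,050,000 L.
(a) Chlorine deficit: 7.4 − 2.3 = 5.1 ppm = 5.1 mg/L as Cl₂.
(a) Cl₂ equivalent needed: 5.1 mg/L × 2,050,000 L = 10,460,000 mg = 10,460 g.
(a) Product at 9.2% available chlorine: 10,460 / 0.092 = 113,600 g.
(a) Volume at density 1.19 g/mL: 113,600 g ÷ 1.19 g/mL = 95,500 mL.

(b) After draining 20% and refilling: 110 × 0.80 + 7 × 0.20 = 89.4 ppm.
(b) Deficit to target: 97 − 89.4 = 7.6 mg/L.
(b) As CaCO₃: 7.6 mg/L × 384,000 L = 2918 g; ÷ 50 g/eq ÷ 2 = 29.18 mol Na₂CO₃.
(b) Mass: 29.18 × 106 = 3094 g.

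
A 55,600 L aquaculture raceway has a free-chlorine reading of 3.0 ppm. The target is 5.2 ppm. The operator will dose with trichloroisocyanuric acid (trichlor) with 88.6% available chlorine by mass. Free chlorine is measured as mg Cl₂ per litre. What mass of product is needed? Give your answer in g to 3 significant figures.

Chlorine deficit: 5.2 − 3.0 = 2.2 ppm = 2.2 mg/L as Cl₂.
Cl₂ equivalent needed: 2.2 mg/L × 55,600 L = 122,300 mg = 122.3 g.
Product at 88.6% available chlorine: 122.3 / 0.886 = 138.1 g.

138 g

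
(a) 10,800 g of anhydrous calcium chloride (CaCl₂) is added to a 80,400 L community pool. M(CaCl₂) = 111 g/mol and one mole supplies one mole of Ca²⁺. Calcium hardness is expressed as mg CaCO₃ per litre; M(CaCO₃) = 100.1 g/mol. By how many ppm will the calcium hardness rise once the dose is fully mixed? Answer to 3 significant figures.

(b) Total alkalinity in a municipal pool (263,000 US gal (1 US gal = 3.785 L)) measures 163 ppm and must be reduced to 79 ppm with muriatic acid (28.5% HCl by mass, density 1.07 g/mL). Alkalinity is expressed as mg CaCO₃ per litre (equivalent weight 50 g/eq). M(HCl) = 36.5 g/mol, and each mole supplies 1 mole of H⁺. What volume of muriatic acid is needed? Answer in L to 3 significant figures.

(a) Moles of Ca²⁺: 10,800 g ÷ 111 g/mol = 97.3 mol.
(a) As CaCO₃: 97.3 mol × 100.1 g/mol = 9739 g.
(a) Rise: 9739 g / 80,400 L × 1000 = 121.1 mg/L.

(b) Volume: 263,000 US gal × 3.785 L/gal = 995,455 L.
(b) Alkalinity to neutralize: (163 − 79) = 84 mg/L as CaCO₃ × 995,455 L = 83,620 g as CaCO₃.
(b) Equivalents of H⁺ required: 83,620 ÷ 50 g/eq = 1672 eq = 1672 mol HCl.
(b) Mass of HCl: 1672 × 36.5 = 61,040 g.
(b) Mass of 28.5% solution: 61,040 / 0.285 = 214,200 g.
(b) Volume: 214,200 g ÷ 1.07 g/mL = 200,200 mL.

(a) 121 ppm; (b) 200 L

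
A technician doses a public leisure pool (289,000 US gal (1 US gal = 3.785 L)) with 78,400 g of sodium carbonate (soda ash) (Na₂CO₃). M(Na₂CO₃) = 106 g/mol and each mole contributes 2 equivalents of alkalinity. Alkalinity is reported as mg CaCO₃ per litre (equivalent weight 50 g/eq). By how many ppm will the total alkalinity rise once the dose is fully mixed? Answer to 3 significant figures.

67.6 ppm

Volume: 289,000 US gal × 3.785 L/gal = 1,093,865 L.
Moles of Na₂CO₃: 78,400 g ÷ 106 g/mol = 739.6 mol → 1479 eq of alkalinity.
As CaCO₃: 1479 eq × 50 g/eq = 73,960 g.
Rise: 73,960 g / 1,093,865 L × 1000 = 67.62 mg/L.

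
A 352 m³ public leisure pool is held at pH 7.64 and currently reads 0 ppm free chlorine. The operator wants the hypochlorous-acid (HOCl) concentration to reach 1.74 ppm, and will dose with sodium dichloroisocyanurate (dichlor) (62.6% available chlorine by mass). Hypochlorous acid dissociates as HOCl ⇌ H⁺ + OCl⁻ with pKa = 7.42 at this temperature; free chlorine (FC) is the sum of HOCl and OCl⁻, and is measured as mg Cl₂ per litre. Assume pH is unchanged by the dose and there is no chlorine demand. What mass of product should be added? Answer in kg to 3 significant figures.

Volume: 352 m³ = 352,000 L.
[OCl⁻]/[HOCl] = 10^(pH − pKa) = 10^(7.64 − 7.42) = 1.66; fraction as HOCl = 1/(1 + 1.66) = 0.376.
Free chlorine required for 1.74 ppm HOCl: 1.74 / 0.376 = 4.628 ppm.
FC to add: 4.628 − 0 = 4.628 mg/L as Cl₂.
Cl₂ equivalent: 4.628 mg/L × 352,000 L = 1629 g.
Product at 62.6% available Cl: 1629 / 0.626 = 2602 g.

2.60 kg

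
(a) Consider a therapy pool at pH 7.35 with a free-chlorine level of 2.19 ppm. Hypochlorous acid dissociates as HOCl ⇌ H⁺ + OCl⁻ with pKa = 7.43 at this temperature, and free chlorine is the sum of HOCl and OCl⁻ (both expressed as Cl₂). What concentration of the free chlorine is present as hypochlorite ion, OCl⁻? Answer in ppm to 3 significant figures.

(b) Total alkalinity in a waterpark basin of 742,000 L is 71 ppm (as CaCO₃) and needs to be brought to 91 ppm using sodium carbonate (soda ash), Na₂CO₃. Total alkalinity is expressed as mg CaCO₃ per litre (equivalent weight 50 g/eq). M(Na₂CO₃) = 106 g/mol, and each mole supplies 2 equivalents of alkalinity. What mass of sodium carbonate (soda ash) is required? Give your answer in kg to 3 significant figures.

(a) [OCl⁻]/[HOCl] = 10^(pH − pKa) = 10^(7.35 − 7.43) = 10^-0.08 = 0.8318.
(a) Fraction as HOCl = 1 / (1 + 0.8318) = 0.5459.
(a) OCl⁻ = (1 − 0.5459) × 2.19 ppm = 0.9944 ppm.

(b) Alkalinity to add: (91 − 71) = 20 mg/L as CaCO₃ × 742,000 L = 14,840 g as CaCO₃.
(b) Equivalents: 14,840 g ÷ 50 g/eq = 296.8 eq.
(b) Each mole of Na₂CO₃ supplies 2 eq, so 296.8 / 2 = 148.4 mol.
(b) Mass: 148.4 mol × 106 g/mol = 15,730 g.

(a) 0.994 ppm; (b) 15.7 kg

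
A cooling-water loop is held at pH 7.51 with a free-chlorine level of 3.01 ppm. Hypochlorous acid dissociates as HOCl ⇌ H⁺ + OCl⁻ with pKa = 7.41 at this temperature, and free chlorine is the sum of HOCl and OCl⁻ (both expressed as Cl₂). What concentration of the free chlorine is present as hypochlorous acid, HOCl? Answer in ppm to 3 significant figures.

1.33 ppm

[OCl⁻]/[HOCl] = 10^(pH − pKa) = 10^(7.51 − 7.41) = 10^0.10 = 1.259.
Fraction as HOCl = 1 / (1 + 1.259) = 0.4427.
HOCl = 0.4427 × 3.01 ppm = 1.332 ppm.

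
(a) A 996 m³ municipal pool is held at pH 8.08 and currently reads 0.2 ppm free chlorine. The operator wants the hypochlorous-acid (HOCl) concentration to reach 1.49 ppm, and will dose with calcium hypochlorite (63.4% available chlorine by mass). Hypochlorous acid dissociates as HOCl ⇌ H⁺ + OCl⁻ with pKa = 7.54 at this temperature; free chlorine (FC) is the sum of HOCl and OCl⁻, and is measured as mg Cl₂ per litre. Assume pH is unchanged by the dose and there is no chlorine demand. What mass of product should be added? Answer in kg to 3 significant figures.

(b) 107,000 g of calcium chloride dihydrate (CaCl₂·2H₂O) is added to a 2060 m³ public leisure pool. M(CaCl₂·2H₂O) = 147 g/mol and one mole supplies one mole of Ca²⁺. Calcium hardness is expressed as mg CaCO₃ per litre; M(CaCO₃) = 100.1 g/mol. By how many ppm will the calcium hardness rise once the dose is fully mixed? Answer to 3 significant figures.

(a) 10.1 kg; (b) 35.4 ppm

(a) Volume: 996 m³ = 996,000 L.
(a) [OCl⁻]/[HOCl] = 10^(pH − pKa) = 10^(8.08 − 7.54) = 3.467; fraction as HOCl = 1/(1 + 3.467) = 0.2238.
(a) Free chlorine required for 1.49 ppm HOCl: 1.49 / 0.2238 = 6.656 ppm.
(a) FC to add: 6.656 − 0.2 = 6.456 mg/L as Cl₂.
(a) Cl₂ equivalent: 6.456 mg/L × 996,000 L = 6431 g.
(a) Product at 63.4% available Cl: 6431 / 0.634 = 10,140 g.

(b) Volume: 2060 m³ = 2,060,000 L.
(b) Moles of Ca²⁺: 107,000 g ÷ 147 g/mol = 727.9 mol.
(b) As CaCO₃: 727.9 mol × 100.1 g/mol = 72,860 g.
(b) Rise: 72,860 g / 2,060,000 L × 1000 = 35.37 mg/L.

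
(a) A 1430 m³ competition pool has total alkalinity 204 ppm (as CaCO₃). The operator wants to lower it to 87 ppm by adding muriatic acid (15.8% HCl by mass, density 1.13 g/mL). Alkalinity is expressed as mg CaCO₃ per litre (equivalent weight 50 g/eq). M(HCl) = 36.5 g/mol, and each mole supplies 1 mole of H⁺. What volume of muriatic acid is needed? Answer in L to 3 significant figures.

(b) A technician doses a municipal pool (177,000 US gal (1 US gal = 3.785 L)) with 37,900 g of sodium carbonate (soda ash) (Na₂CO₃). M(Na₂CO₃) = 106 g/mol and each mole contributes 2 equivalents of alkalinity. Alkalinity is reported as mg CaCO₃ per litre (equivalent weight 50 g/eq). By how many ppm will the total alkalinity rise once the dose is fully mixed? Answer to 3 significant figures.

(a) Volume: 1430 m³ = 1,430,000 L.
(a) Alkalinity to neutralize: (204 − 87) = 117 mg/L as CaCO₃ × 1,430,000 L = 167,300 g as CaCO₃.
(a) Equivalents of H⁺ required: 167,300 ÷ 50 g/eq = 3346 eq = 3346 mol HCl.
(a) Mass of HCl: 3346 × 36.5 = 122,100 g.
(a) Mass of 15.8% solution: 122,100 / 0.158 = 773,000 g.
(a) Volume: 773,000 g ÷ 1.13 g/mL = 684,100 mL.

(b) Volume: 177,000 US gal × 3.785 L/gal = 669,945 L.
(b) Moles of Na₂CO₃: 37,900 g ÷ 106 g/mol = 357.5 mol → 715.1 eq of alkalinity.
(b) As CaCO₃: 715.1 eq × 50 g/eq = 35,750 g.
(b) Rise: 35,750 g / 669,945 L × 1000 = 53.37 mg/L.

(a) 684 L; (b) 53.4 ppm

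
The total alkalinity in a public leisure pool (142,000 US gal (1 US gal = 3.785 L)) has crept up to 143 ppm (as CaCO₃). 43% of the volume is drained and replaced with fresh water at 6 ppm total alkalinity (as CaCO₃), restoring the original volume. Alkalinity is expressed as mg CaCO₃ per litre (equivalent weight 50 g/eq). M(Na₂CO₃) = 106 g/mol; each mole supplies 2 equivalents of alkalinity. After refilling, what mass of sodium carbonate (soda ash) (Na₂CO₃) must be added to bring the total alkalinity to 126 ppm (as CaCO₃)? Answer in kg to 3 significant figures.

23.9 kg

Volume: 142,000 US gal × 3.785 L/gal = 537,470 L.
After draining 43% and refilling: 143 × 0.57 + 6 × 0.43 = 84.09 ppm.
Deficit to target: 126 − 84.09 = 41.91 mg/L.
As CaCO₃: 41.91 mg/L × 537,470 L = 22,530 g; ÷ 50 g/eq ÷ 2 = 225.3 mol Na₂CO₃.
Mass: 225.3 × 106 = 23,880 g.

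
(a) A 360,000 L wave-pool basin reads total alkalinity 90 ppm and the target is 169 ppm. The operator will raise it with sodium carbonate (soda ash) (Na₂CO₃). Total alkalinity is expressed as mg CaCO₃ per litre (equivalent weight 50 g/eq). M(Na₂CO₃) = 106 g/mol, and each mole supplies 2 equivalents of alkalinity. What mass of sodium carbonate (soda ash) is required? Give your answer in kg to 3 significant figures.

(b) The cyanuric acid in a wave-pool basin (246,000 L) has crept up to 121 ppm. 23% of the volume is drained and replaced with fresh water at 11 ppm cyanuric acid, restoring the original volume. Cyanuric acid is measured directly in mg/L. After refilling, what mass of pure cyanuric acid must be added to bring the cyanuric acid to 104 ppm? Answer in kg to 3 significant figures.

(a) 30.1 kg; (b) 2.04 kg

(a) Alkalinity to add: (169 − 90) = 79 mg/L as CaCO₃ × 360,000 L = 28,440 g as CaCO₃.
(a) Equivalents: 28,440 g ÷ 50 g/eq = 568.8 eq.
(a) Each mole of Na₂CO₃ supplies 2 eq, so 568.8 / 2 = 284.4 mol.
(a) Mass: 284.4 mol × 106 g/mol = 30,150 g.

(b) After draining 23% and refilling: 121 × 0.77 + 11 × 0.23 = 95.7 ppm.
(b) Deficit to target: 104 − 95.7 = 8.3 mg/L.
(b) Mass: 8.3 mg/L × 246,000 L = 2042 g cyanuric acid.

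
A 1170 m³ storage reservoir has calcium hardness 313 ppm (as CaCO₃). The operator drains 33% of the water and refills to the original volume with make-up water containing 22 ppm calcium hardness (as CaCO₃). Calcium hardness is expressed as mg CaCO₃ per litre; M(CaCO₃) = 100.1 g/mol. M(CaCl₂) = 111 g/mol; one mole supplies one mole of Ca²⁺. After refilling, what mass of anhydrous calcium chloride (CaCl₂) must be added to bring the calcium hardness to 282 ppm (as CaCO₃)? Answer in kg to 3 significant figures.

Volume: 1170 m³ = 1,170,000 L.
After draining 33% and refilling: 313 × 0.67 + 22 × 0.33 = 216.97 ppm.
Deficit to target: 282 − 216.97 = 65.03 mg/L.
As CaCO₃: 65.03 mg/L × 1,170,000 L = 76,090 g; ÷ 100.1 = 760.1 mol Ca²⁺.
Mass: 760.1 × 111 = 84,370 g.

84.4 kg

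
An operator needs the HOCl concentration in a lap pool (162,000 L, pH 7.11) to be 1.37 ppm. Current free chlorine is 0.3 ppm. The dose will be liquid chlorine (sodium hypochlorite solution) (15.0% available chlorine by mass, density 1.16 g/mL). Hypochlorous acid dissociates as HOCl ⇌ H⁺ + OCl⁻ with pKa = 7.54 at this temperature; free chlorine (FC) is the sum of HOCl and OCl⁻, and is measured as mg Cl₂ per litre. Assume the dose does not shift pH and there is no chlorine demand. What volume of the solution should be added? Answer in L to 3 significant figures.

1.47 L

[OCl⁻]/[HOCl] = 10^(pH − pKa) = 10^(7.11 − 7.54) = 0.3715; fraction as HOCl = 1/(1 + 0.3715) = 0.7291.
Free chlorine required for 1.37 ppm HOCl: 1.37 / 0.7291 = 1.879 ppm.
FC to add: 1.879 − 0.3 = 1.579 mg/L as Cl₂.
Cl₂ equivalent: 1.579 mg/L × 162,000 L = 255.8 g.
Product at 15.0% available Cl: 255.8 / 0.15 = 1705 g.
Volume: 1705 g ÷ 1.16 g/mL = 1470 mL.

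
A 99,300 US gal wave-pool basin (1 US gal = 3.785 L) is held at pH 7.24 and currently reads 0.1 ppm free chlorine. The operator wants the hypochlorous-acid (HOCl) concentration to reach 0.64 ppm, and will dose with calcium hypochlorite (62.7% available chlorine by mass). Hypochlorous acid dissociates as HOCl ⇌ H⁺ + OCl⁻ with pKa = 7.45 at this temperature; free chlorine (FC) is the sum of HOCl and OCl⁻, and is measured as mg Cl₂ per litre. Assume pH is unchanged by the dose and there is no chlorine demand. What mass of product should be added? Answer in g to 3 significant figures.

560 g

Volume: 99,300 US gal × 3.785 L/gal = 375,850 L.
[OCl⁻]/[HOCl] = 10^(pH − pKa) = 10^(7.24 − 7.45) = 0.6166; fraction as HOCl = 1/(1 + 0.6166) = 0.6186.
Free chlorine required for 0.64 ppm HOCl: 0.64 / 0.6186 = 1.035 ppm.
FC to add: 1.035 − 0.1 = 0.9346 mg/L as Cl₂.
Cl₂ equivalent: 0.9346 mg/L × 375,850 L = 351.3 g.
Product at 62.7% available Cl: 351.3 / 0.627 = 560.3 g.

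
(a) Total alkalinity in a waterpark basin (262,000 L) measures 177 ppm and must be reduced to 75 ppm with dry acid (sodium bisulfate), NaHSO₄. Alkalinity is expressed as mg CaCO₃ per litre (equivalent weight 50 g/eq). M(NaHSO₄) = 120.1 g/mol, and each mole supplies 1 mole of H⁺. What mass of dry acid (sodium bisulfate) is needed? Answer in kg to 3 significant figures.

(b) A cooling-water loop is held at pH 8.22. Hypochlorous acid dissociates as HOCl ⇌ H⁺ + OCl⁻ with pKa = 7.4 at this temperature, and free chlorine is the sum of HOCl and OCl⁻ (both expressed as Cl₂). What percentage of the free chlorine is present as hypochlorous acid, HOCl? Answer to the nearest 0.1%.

(a) Alkalinity to neutralize: (177 − 75) = 102 mg/L as CaCO₃ × 262,000 L = 26,720 g as CaCO₃.
(a) Equivalents of H⁺ required: 26,720 ÷ 50 g/eq = 534.5 eq = 534.5 mol NaHSO₄.
(a) Mass of NaHSO₄: 534.5 × 120.1 = 64,190 g.

(b) [OCl⁻]/[HOCl] = 10^(pH − pKa) = 10^(8.22 − 7.4) = 10^0.82 = 6.607.
(b) Fraction as HOCl = 1 / (1 + 6.607) = 0.1315.

(a) 64.2 kg; (b) 13.1%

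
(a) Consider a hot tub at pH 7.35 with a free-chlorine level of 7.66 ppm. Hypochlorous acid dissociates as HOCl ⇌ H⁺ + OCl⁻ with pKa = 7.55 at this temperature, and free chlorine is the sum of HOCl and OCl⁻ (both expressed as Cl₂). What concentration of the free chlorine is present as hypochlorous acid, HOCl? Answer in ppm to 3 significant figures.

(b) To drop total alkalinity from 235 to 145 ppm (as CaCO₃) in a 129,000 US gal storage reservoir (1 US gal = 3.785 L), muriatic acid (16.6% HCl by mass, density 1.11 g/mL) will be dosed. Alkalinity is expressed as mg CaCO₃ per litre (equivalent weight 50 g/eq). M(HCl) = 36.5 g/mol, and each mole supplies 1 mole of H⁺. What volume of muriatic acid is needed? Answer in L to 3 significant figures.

(a) [OCl⁻]/[HOCl] = 10^(pH − pKa) = 10^(7.35 − 7.55) = 10^-0.20 = 0.631.
(a) Fraction as HOCl = 1 / (1 + 0.631) = 0.6131.
(a) HOCl = 0.6131 × 7.66 ppm = 4.697 ppm.

(b) Volume: 129,000 US gal × 3.785 L/gal = 488,265 L.
(b) Alkalinity to neutralize: (235 − 145) = 90 mg/L as CaCO₃ × 488,265 L = 43,940 g as CaCO₃.
(b) Equivalents of H⁺ required: 43,940 ÷ 50 g/eq = 878.9 eq = 878.9 mol HCl.
(b) Mass of HCl: 878.9 × 36.5 = 32,080 g.
(b) Mass of 16.6% solution: 32,080 / 0.166 = 193,200 g.
(b) Volume: 193,200 g ÷ 1.11 g/mL = 174,100 mL.

(a) 4.70 ppm; (b) 174 L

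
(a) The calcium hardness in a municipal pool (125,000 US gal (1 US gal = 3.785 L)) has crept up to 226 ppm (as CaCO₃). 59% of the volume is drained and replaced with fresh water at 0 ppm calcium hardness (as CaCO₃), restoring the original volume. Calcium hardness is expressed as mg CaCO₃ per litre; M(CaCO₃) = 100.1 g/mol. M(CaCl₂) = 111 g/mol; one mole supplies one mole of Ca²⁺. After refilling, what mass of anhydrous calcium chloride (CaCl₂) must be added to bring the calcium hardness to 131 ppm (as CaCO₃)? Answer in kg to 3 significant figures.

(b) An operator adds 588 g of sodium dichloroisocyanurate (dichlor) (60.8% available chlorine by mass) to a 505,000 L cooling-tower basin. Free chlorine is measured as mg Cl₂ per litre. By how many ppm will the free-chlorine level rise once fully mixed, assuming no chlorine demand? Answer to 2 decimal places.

(a) Volume: 125,000 US gal × 3.785 L/gal = 473,125 L.
(a) After draining 59% and refilling: 226 × 0.41 + 0 × 0.59 = 92.66 ppm.
(a) Deficit to target: 131 − 92.66 = 38.34 mg/L.
(a) As CaCO₃: 38.34 mg/L × 473,125 L = 18,140 g; ÷ 100.1 = 181.2 mol Ca²⁺.
(a) Mass: 181.2 × 111 = 20,110 g.

(b) Available chlorine delivered: 588 g × 0.608 = 357.5 g as Cl₂.
(b) Concentration rise: 357.5 g / 505,000 L = 0.7079 mg/L = 0.71 ppm.

(a) 20.1 kg; (b) 0.71 ppm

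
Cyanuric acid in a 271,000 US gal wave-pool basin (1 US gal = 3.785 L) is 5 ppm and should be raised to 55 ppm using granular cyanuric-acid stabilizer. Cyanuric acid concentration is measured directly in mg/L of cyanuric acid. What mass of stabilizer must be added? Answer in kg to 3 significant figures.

51.3 kg

Volume: 271,000 US gal × 3.785 L/gal = 1,025,735 L.
CYA to add: (55 − 5) = 50 mg/L × 1,025,735 L = 51,290 g cyanuric acid.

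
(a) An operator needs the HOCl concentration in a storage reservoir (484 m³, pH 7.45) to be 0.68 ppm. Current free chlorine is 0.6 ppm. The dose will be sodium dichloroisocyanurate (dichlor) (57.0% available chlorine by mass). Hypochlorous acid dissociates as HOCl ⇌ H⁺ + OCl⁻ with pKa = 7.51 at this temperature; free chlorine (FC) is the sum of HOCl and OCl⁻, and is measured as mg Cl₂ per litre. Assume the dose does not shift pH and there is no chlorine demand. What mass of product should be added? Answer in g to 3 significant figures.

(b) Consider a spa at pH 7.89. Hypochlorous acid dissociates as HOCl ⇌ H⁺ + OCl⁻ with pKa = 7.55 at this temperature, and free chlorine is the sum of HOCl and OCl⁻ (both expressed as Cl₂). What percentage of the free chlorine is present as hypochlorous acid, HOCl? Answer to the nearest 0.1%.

(a) Volume: 484 m³ = 484,000 L.
(a) [OCl⁻]/[HOCl] = 10^(pH − pKa) = 10^(7.45 − 7.51) = 0.871; fraction as HOCl = 1/(1 + 0.871) = 0.5345.
(a) Free chlorine required for 0.68 ppm HOCl: 0.68 / 0.5345 = 1.272 ppm.
(a) FC to add: 1.272 − 0.6 = 0.6723 mg/L as Cl₂.
(a) Cl₂ equivalent: 0.6723 mg/L × 484,000 L = 325.4 g.
(a) Product at 57.0% available Cl: 325.4 / 0.57 = 570.8 g.

(b) [OCl⁻]/[HOCl] = 10^(pH − pKa) = 10^(7.89 − 7.55) = 10^0.34 = 2.188.
(b) Fraction as HOCl = 1 / (1 + 2.188) = 0.3137.

(a) 571 g; (b) 31.4%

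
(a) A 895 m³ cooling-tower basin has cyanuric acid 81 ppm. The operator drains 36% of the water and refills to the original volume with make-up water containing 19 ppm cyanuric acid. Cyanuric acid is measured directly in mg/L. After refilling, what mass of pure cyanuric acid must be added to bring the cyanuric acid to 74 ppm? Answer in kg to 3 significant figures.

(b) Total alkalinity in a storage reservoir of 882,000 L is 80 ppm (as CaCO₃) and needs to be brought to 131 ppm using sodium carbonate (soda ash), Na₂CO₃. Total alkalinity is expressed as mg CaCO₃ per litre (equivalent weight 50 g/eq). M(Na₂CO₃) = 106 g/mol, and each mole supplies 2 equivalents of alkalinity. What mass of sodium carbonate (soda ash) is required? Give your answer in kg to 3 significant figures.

(a) Volume: 895 m³ = 895,000 L.
(a) After draining 36% and refilling: 81 × 0.64 + 19 × 0.36 = 58.68 ppm.
(a) Deficit to target: 74 − 58.68 = 15.32 mg/L.
(a) Mass: 15.32 mg/L × 895,000 L = 13,710 g cyanuric acid.

(b) Alkalinity to add: (131 − 80) = 51 mg/L as CaCO₃ × 882,000 L = 44,980 g as CaCO₃.
(b) Equivalents: 44,980 g ÷ 50 g/eq = 899.6 eq.
(b) Each mole of Na₂CO₃ supplies 2 eq, so 899.6 / 2 = 449.8 mol.
(b) Mass: 449.8 mol × 106 g/mol = 47,680 g.

(a) 13.7 kg; (b) 47.7 kg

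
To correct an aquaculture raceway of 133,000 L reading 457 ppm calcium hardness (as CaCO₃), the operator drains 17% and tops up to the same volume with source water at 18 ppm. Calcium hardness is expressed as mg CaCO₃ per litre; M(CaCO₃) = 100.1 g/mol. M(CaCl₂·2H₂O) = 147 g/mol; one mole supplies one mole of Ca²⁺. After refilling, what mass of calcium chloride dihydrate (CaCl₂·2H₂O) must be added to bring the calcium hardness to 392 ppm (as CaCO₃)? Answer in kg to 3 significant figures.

1.88 kg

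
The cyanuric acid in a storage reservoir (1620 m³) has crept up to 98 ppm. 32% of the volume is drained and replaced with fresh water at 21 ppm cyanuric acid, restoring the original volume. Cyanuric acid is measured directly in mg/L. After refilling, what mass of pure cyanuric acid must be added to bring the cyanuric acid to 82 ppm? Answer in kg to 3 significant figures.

Volume: 1620 m³ = 1,620,000 L.
After draining 32% and refilling: 98 × 0.68 + 21 × 0.32 = 73.36 ppm.
Deficit to target: 82 − 73.36 = 8.64 mg/L.
Mass: 8.64 mg/L × 1,620,000 L = 14,000 g cyanuric acid.

14.0 kg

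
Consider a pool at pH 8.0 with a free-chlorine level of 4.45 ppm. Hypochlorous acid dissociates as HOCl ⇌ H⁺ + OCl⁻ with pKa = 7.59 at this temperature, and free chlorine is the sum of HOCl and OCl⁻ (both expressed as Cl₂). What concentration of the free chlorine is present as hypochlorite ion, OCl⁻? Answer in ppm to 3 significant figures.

3.20 ppm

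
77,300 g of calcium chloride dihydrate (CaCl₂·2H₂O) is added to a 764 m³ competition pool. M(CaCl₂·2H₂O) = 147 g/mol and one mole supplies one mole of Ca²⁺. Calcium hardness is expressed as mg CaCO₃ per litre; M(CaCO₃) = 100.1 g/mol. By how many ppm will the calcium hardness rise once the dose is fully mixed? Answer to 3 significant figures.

Volume: 764 m³ = 764,000 L.
Moles of Ca²⁺: 77,300 g ÷ 147 g/mol = 525.9 mol.
As CaCO₃: 525.9 mol × 100.1 g/mol = 52,640 g.
Rise: 52,640 g / 764,000 L × 1000 = 68.9 mg/L.

68.9 ppm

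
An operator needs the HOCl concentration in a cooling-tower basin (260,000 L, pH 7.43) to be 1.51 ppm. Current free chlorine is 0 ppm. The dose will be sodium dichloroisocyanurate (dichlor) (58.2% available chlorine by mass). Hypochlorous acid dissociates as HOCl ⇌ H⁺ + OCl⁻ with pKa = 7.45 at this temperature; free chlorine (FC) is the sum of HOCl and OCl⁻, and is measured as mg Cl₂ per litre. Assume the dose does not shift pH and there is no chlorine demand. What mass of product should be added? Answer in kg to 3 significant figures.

1.32 kg

[OCl⁻]/[HOCl] = 10^(pH − pKa) = 10^(7.43 − 7.45) = 0.955; fraction as HOCl = 1/(1 + 0.955) = 0.5115.
Free chlorine required for 1.51 ppm HOCl: 1.51 / 0.5115 = 2.952 ppm.
FC to add: 2.952 − 0 = 2.952 mg/L as Cl₂.
Cl₂ equivalent: 2.952 mg/L × 260,000 L = 767.5 g.
Product at 58.2% available Cl: 767.5 / 0.582 = 1319 g.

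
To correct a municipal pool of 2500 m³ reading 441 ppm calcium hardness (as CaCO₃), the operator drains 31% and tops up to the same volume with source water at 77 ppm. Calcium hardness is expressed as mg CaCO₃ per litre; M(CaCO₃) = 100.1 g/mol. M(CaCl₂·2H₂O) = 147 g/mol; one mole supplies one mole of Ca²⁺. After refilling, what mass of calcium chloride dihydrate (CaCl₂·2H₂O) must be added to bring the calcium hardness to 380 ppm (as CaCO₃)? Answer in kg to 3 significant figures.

190 kg

Volume: 2500 m³ = 2,500,000 L.
After draining 31% and refilling: 441 × 0.69 + 77 × 0.31 = 328.16 ppm.
Deficit to target: 380 − 328.16 = 51.84 mg/L.
As CaCO₃: 51.84 mg/L × 2,500,000 L = 129,600 g; ÷ 100.1 = 1295 mol Ca²⁺.
Mass: 1295 × 147 = 190,300 g.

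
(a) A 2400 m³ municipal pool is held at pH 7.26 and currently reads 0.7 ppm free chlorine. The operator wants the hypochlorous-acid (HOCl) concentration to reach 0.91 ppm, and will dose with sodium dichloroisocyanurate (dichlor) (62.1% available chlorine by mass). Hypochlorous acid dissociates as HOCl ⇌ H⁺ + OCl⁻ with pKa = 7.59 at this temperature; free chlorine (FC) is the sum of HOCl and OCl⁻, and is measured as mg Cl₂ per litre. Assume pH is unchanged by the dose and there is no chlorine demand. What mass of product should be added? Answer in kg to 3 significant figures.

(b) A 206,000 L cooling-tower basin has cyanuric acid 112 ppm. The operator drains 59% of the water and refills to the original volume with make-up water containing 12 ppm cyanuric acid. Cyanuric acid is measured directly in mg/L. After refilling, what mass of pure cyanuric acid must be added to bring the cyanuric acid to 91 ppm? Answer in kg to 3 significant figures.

(a) Volume: 2400 m³ = 2,400,000 L.
(a) [OCl⁻]/[HOCl] = 10^(pH − pKa) = 10^(7.26 − 7.59) = 0.4677; fraction as HOCl = 1/(1 + 0.4677) = 0.6813.
(a) Free chlorine required for 0.91 ppm HOCl: 0.91 / 0.6813 = 1.336 ppm.
(a) FC to add: 1.336 − 0.7 = 0.6356 mg/L as Cl₂.
(a) Cl₂ equivalent: 0.6356 mg/L × 2,400,000 L = 1526 g.
(a) Product at 62.1% available Cl: 1526 / 0.621 = 2457 g.

(b) After draining 59% and refilling: 112 × 0.41 + 12 × 0.59 = 53 ppm.
(b) Deficit to target: 91 − 53 = 38 mg/L.
(b) Mass: 38 mg/L × 206,000 L = 7828 g cyanuric acid.

(a) 2.46 kg; (b) 7.83 kg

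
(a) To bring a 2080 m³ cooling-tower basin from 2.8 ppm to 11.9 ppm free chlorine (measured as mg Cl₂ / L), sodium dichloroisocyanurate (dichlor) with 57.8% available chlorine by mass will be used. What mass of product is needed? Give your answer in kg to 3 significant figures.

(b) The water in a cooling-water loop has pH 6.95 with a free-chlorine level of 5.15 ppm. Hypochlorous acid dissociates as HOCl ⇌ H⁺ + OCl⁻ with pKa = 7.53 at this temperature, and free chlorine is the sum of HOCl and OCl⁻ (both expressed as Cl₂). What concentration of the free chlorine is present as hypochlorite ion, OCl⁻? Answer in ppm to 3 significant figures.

(a) 32.7 kg; (b) 1.07 ppm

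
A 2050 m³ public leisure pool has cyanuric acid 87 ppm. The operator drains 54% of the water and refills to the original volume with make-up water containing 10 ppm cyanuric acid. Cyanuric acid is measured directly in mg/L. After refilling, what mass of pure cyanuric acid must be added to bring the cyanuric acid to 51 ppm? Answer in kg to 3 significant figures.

11.4 kg

Volume: 2050 m³ = 2,050,000 L.
After draining 54% and refilling: 87 × 0.46 + 10 × 0.54 = 45.42 ppm.
Deficit to target: 51 − 45.42 = 5.58 mg/L.
Mass: 5.58 mg/L × 2,050,000 L = 11,440 g cyanuric acid.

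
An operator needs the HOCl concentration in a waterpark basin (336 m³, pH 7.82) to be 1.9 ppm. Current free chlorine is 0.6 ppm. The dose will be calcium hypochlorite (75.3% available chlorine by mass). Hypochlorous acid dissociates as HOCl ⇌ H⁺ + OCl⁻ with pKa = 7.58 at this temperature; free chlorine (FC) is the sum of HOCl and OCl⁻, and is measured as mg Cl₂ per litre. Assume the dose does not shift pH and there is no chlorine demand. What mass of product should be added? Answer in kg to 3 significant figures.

Volume: 336 m³ = 336,000 L.
[OCl⁻]/[HOCl] = 10^(pH − pKa) = 10^(7.82 − 7.58) = 1.738; fraction as HOCl = 1/(1 + 1.738) = 0.3653.
Free chlorine required for 1.9 ppm HOCl: 1.9 / 0.3653 = 5.202 ppm.
FC to add: 5.202 − 0.6 = 4.602 mg/L as Cl₂.
Cl₂ equivalent: 4.602 mg/L × 336,000 L = 1546 g.
Product at 75.3% available Cl: 1546 / 0.753 = 2053 g.

2.05 kg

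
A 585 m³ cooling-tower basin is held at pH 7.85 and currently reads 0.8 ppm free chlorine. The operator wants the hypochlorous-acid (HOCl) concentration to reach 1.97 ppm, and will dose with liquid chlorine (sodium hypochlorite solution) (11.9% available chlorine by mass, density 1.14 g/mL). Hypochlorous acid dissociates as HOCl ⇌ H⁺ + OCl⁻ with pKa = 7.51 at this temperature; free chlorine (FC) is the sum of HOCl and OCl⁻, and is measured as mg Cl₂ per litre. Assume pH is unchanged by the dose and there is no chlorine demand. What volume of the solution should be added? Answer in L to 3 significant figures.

23.6 L

Volume: 585 m³ = 585,000 L.
[OCl⁻]/[HOCl] = 10^(pH − pKa) = 10^(7.85 − 7.51) = 2.188; fraction as HOCl = 1/(1 + 2.188) = 0.3137.
Free chlorine required for 1.97 ppm HOCl: 1.97 / 0.3137 = 6.28 ppm.
FC to add: 6.28 − 0.8 = 5.48 mg/L as Cl₂.
Cl₂ equivalent: 5.48 mg/L × 585,000 L = 3206 g.
Product at 11.9% available Cl: 3206 / 0.119 = 26,940 g.
Volume: 26,940 g ÷ 1.14 g/mL = 23,630 mL.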